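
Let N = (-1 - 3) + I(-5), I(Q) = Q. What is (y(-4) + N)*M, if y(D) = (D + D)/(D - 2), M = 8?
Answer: -184/3 ≈ -61.333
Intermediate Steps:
y(D) = 2*D/(-2 + D) (y(D) = (2*D)/(-2 + D) = 2*D/(-2 + D))
N = -9 (N = (-1 - 3) - 5 = -4 - 5 = -9)
(y(-4) + N)*M = (2*(-4)/(-2 - 4) - 9)*8 = (2*(-4)/(-6) - 9)*8 = (2*(-4)*(-⅙) - 9)*8 = (4/3 - 9)*8 = -23/3*8 = -184/3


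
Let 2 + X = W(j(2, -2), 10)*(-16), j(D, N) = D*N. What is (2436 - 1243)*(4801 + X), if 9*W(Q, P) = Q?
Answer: 51603215/9 ≈ 5.7337e+6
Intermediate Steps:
W(Q, P) = Q/9
X = 46/9 (X = -2 + ((2*(-2))/9)*(-16) = -2 + ((⅑)*(-4))*(-16) = -2 - 4/9*(-16) = -2 + 64/9 = 46/9 ≈ 5.1111)
(2436 - 1243)*(4801 + X) = (2436 - 1243)*(4801 + 46/9) = 1193*(43255/9) = 51603215/9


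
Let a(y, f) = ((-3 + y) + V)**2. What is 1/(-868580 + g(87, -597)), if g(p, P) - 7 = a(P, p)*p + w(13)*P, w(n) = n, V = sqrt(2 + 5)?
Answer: 1217771/37071103390225 + 4176*sqrt(7)/37071103390225 ≈ 3.3148e-8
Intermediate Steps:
V = sqrt(7) ≈ 2.6458
a(y, f) = (-3 + y + sqrt(7))**2 (a(y, f) = ((-3 + y) + sqrt(7))**2 = (-3 + y + sqrt(7))**2)
g(p, P) = 7 + 13*P + p*(-3 + P + sqrt(7))**2 (g(p, P) = 7 + ((-3 + P + sqrt(7))**2*p + 13*P) = 7 + (p*(-3 + P + sqrt(7))**2 + 13*P) = 7 + (13*P + p*(-3 + P + sqrt(7))**2) = 7 + 13*P + p*(-3 + P + sqrt(7))**2)
1/(-868580 + g(87, -597)) = 1/(-868580 + (7 + 13*(-597) + 87*(-3 - 597 + sqrt(7))**2)) = 1/(-868580 + (7 - 7761 + 87*(-600 + sqrt(7))**2)) = 1/(-868580 + (-7754 + 87*(-600 + sqrt(7))**2)) = 1/(-876334 + 87*(-600 + sqrt(7))**2)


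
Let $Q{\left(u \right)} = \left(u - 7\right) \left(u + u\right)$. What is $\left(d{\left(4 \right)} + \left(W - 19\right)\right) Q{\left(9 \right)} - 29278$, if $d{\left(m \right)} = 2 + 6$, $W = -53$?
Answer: $-31582$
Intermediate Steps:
$d{\left(m \right)} = 8$
$Q{\left(u \right)} = 2 u \left(-7 + u\right)$ ($Q{\left(u \right)} = \left(-7 + u\right) 2 u = 2 u \left(-7 + u\right)$)
$\left(d{\left(4 \right)} + \left(W - 19\right)\right) Q{\left(9 \right)} - 29278 = \left(8 - 72\right) 2 \cdot 9 \left(-7 + 9\right) - 29278 = \left(8 - 72\right) 2 \cdot 9 \cdot 2 - 29278 = \left(-64\right) 36 - 29278 = -2304 - 29278 = -31582$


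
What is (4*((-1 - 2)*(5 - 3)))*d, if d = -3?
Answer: 72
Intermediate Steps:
(4*((-1 - 2)*(5 - 3)))*d = (4*((-1 - 2)*(5 - 3)))*(-3) = (4*(-3*2))*(-3) = (4*(-6))*(-3) = -24*(-3) = 72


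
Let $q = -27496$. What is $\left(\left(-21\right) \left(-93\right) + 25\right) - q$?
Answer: $29474$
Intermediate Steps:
$\left(\left(-21\right) \left(-93\right) + 25\right) - q = \left(\left(-21\right) \left(-93\right) + 25\right) - -27496 = \left(1953 + 25\right) + 27496 = 1978 + 27496 = 29474$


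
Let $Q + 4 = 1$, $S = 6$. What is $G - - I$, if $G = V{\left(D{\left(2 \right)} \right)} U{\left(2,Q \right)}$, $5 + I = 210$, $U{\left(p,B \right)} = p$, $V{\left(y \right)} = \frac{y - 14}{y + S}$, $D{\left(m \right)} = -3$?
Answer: $\frac{581}{3} \approx 193.67$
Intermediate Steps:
$V{\left(y \right)} = \frac{-14 + y}{6 + y}$ ($V{\left(y \right)} = \frac{y - 14}{y + 6} = \frac{-14 + y}{6 + y}$)
$Q = -3$ ($Q = -4 + 1 = -3$)
$I = 205$ ($I = -5 + 210 = 205$)
$G = - \frac{34}{3}$ ($G = \frac{-14 - 3}{6 - 3} \cdot 2 = \frac{1}{3} \left(-17\right) 2 = \left(- \frac{17}{3}\right) 2 = - \frac{34}{3} \approx -11.333$)
$G - - I = - \frac{34}{3} - \left(-1\right) 205 = - \frac{34}{3} - -205 = - \frac{34}{3} + 205 = \frac{581}{3}$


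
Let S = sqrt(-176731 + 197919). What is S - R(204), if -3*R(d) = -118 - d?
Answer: -322/3 + 2*sqrt(5297) ≈ 38.228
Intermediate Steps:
R(d) = 118/3 + d/3 (R(d) = -(-118 - d)/3 = 118/3 + d/3)
S = 2*sqrt(5297) (S = sqrt(21188) = 2*sqrt(5297) ≈ 145.56)
S - R(204) = 2*sqrt(5297) - (118/3 + (1/3)*204) = 2*sqrt(5297) - (118/3 + 68) = 2*sqrt(5297) - 1*322/3 = 2*sqrt(5297) - 322/3 = -322/3 + 2*sqrt(5297)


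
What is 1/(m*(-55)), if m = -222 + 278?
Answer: -1/3080 ≈ -0.00032468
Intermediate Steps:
m = 56
1/(m*(-55)) = 1/(56*(-55)) = 1/(-3080) = -1/3080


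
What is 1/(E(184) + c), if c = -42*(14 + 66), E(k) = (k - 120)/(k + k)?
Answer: -23/77276 ≈ -0.00029763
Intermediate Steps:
E(k) = (-120 + k)/(2*k) (E(k) = (-120 + k)/((2*k)) = (-120 + k)*(1/(2*k)) = (-120 + k)/(2*k))
c = -3360 (c = -42*80 = -3360)
1/(E(184) + c) = 1/((1/2)*(-120 + 184)/184 - 3360) = 1/((1/2)*(1/184)*64 - 3360) = 1/(4/23 - 3360) = 1/(-77276/23) = -23/77276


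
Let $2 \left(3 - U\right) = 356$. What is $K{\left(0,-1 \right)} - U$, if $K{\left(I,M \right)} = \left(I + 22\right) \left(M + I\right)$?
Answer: $153$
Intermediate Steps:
$U = -175$ ($U = 3 - 178 = -175$)
$K{\left(I,M \right)} = \left(22 + I\right) \left(I + M\right)$
$K{\left(0,-1 \right)} - U = \left(0^{2} + 22 \cdot 0 + 22 \left(-1\right) + 0 \left(-1\right)\right) - -175 = \left(0 + 0 - 22 + 0\right) + 175 = -22 + 175 = 153$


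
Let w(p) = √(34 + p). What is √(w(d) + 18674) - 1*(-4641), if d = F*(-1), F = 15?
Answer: 4641 + √(18674 + √19) ≈ 4777.7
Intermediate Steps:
d = -15 (d = 15*(-1) = -15)
√(w(d) + 18674) - 1*(-4641) = √(√(34 - 15) + 18674) - 1*(-4641) = √(√19 + 18674) + 4641 = √(18674 + √19) + 4641 = 4641 + √(18674 + √19)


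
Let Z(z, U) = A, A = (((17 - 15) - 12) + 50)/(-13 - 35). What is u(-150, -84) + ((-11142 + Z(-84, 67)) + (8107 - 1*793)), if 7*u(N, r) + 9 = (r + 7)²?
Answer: -125291/42 ≈ -2983.1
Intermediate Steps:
u(N, r) = -9/7 + (7 + r)²/7 (u(N, r) = -9/7 + (r + 7)²/7 = -9/7 + (7 + r)²/7)
A = -⅚ (A = ((2 - 12) + 50)/(-48) = (-10 + 50)*(-1/48) = 40*(-1/48) = -⅚ ≈ -0.83333)
Z(z, U) = -⅚
u(-150, -84) + ((-11142 + Z(-84, 67)) + (8107 - 1*793)) = (-9/7 + (7 - 84)²/7) + ((-11142 - ⅚) + (8107 - 1*793)) = (-9/7 + (⅐)*(-77)²) + (-66857/6 + (8107 - 793)) = (-9/7 + (⅐)*5929) + (-66857/6 + 7314) = (-9/7 + 847) - 22973/6 = 5920/7 - 22973/6 = -125291/42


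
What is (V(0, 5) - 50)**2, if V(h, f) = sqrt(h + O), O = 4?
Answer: 2304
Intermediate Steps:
V(h, f) = sqrt(4 + h) (V(h, f) = sqrt(h + 4) = sqrt(4 + h))
(V(0, 5) - 50)**2 = (sqrt(4 + 0) - 50)**2 = (sqrt(4) - 50)**2 = (2 - 50)**2 = (-48)**2 = 2304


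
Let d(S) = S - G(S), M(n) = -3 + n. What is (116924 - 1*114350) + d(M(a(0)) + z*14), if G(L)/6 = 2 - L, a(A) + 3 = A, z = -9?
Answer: 1638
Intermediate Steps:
a(A) = -3 + A
G(L) = 12 - 6*L (G(L) = 6*(2 - L) = 12 - 6*L)
d(S) = -12 + 7*S (d(S) = S - (12 - 6*S) = S + (-12 + 6*S) = -12 + 7*S)
(116924 - 1*114350) + d(M(a(0)) + z*14) = (116924 - 1*114350) + (-12 + 7*((-3 + (-3 + 0)) - 9*14)) = (116924 - 114350) + (-12 + 7*((-3 - 3) - 126)) = 2574 + (-12 + 7*(-6 - 126)) = 2574 + (-12 + 7*(-132)) = 2574 + (-12 - 924) = 2574 - 936 = 1638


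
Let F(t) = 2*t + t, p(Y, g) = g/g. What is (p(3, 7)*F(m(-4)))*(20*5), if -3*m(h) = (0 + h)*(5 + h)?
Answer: 400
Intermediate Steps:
p(Y, g) = 1
m(h) = -h*(5 + h)/3 (m(h) = -(0 + h)*(5 + h)/3 = -h*(5 + h)/3)
F(t) = 3*t
(p(3, 7)*F(m(-4)))*(20*5) = (1*(3*(-⅓*(-4)*(5 - 4))))*(20*5) = (1*(3*(-⅓*(-4)*1)))*100 = (1*(3*(4/3)))*100 = (1*4)*100 = 4*100 = 400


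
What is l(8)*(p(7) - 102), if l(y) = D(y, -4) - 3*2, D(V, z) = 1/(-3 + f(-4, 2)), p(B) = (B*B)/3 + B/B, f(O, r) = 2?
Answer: 1778/3 ≈ 592.67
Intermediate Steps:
p(B) = 1 + B²/3 (p(B) = B²*(⅓) + 1 = B²/3 + 1 = 1 + B²/3)
D(V, z) = -1 (D(V, z) = 1/(-3 + 2) = 1/(-1) = -1)
l(y) = -7 (l(y) = -1 - 3*2 = -1 - 6 = -7)
l(8)*(p(7) - 102) = -7*((1 + (⅓)*7²) - 102) = -7*((1 + (⅓)*49) - 102) = -7*((1 + 49/3) - 102) = -7*(52/3 - 102) = -7*(-254/3) = 1778/3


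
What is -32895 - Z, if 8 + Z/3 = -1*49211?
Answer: 114762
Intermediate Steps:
Z = -147657 (Z = -24 + 3*(-1*49211) = -24 + 3*(-49211) = -24 - 147633 = -147657)
-32895 - Z = -32895 - 1*(-147657) = -32895 + 147657 = 114762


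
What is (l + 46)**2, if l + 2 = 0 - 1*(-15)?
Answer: 3481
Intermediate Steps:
l = 13 (l = -2 + (0 - 1*(-15)) = -2 + (0 + 15) = -2 + 15 = 13)
(l + 46)**2 = (13 + 46)**2 = 59**2 = 3481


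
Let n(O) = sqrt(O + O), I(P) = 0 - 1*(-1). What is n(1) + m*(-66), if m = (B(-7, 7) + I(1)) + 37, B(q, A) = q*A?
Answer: 726 + sqrt(2) ≈ 727.41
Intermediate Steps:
I(P) = 1 (I(P) = 0 + 1 = 1)
n(O) = sqrt(2)*sqrt(O) (n(O) = sqrt(2*O) = sqrt(2)*sqrt(O))
B(q, A) = A*q
m = -11 (m = (7*(-7) + 1) + 37 = (-49 + 1) + 37 = -48 + 37 = -11)
n(1) + m*(-66) = sqrt(2)*sqrt(1) - 11*(-66) = sqrt(2)*1 + 726 = sqrt(2) + 726 = 726 + sqrt(2)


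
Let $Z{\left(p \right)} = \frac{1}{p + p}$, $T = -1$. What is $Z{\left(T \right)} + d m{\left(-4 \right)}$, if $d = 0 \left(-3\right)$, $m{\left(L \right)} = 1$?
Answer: $- \frac{1}{2} \approx -0.5$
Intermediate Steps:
$Z{\left(p \right)} = \frac{1}{2 p}$
$d = 0$
$Z{\left(T \right)} + d m{\left(-4 \right)} = \frac{1}{2 \left(-1\right)} + 0 \cdot 1 = \frac{1}{2} \left(-1\right) + 0 = - \frac{1}{2} + 0 = - \frac{1}{2}$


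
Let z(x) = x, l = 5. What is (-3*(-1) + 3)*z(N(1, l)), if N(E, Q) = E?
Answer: 6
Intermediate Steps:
(-3*(-1) + 3)*z(N(1, l)) = (-3*(-1) + 3)*1 = (3 + 3)*1 = 6*1 = 6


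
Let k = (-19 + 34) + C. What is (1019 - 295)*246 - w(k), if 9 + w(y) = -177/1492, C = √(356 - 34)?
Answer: 265744773/1492 ≈ 1.7811e+5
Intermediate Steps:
C = √322 ≈ 17.944
k = 15 + √322 (k = (-19 + 34) + √322 = 15 + √322 ≈ 32.944)
w(y) = -13605/1492 (w(y) = -9 - 177/1492 = -13605/1492)
(1019 - 295)*246 - w(k) = (1019 - 295)*246 - 1*(-13605/1492) = 724*246 + 13605/1492 = 178104 + 13605/1492 = 265744773/1492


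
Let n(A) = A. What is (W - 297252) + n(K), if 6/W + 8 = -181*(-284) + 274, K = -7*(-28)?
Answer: -7674441757/25835 ≈ -2.9706e+5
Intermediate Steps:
K = 196
W = 3/25835 (W = 6/(-8 + (-181*(-284) + 274)) = 6/(-8 + (51404 + 274)) = 6/(-8 + 51678) = 6/51670 = 6*(1/51670) = 3/25835 ≈ 0.00011612)
(W - 297252) + n(K) = (3/25835 - 297252) + 196 = -7679505417/25835 + 196 = -7674441757/25835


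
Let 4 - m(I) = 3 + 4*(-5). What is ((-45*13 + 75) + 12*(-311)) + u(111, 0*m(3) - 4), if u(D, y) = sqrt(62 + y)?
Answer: -4242 + sqrt(58) ≈ -4234.4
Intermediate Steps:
m(I) = 21 (m(I) = 4 - (3 + 4*(-5)) = 4 - (3 - 20) = 4 - 1*(-17) = 4 + 17 = 21)
((-45*13 + 75) + 12*(-311)) + u(111, 0*m(3) - 4) = ((-45*13 + 75) + 12*(-311)) + sqrt(62 + (0*21 - 4)) = ((-585 + 75) - 3732) + sqrt(62 + (0 - 4)) = (-510 - 3732) + sqrt(62 - 4) = -4242 + sqrt(58)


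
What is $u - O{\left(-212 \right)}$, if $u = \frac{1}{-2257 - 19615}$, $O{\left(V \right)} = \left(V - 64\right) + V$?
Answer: $\frac{10673535}{21872} \approx 488.0$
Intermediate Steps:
$O{\left(V \right)} = -64 + 2 V$ ($O{\left(V \right)} = \left(-64 + V\right) + V = -64 + 2 V$)
$u = - \frac{1}{21872}$ ($u = \frac{1}{-21872} = - \frac{1}{21872} \approx -4.5721 \cdot 10^{-5}$)
$u - O{\left(-212 \right)} = - \frac{1}{21872} - \left(-64 + 2 \left(-212\right)\right) = - \frac{1}{21872} - \left(-64 - 424\right) = - \frac{1}{21872} - -488 = - \frac{1}{21872} + 488 = \frac{10673535}{21872}$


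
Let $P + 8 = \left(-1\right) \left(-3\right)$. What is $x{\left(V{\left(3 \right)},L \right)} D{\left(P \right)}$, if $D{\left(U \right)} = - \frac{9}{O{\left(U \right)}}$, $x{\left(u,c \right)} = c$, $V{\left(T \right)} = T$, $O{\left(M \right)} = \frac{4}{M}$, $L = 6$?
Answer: $\frac{135}{2} \approx 67.5$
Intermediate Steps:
$P = -5$ ($P = -8 - -3 = -8 + 3 = -5$)
$D{\left(U \right)} = - \frac{9 U}{4}$ ($D{\left(U \right)} = - \frac{9}{4 \frac{1}{U}} = - 9 \frac{U}{4} = - \frac{9 U}{4}$)
$x{\left(V{\left(3 \right)},L \right)} D{\left(P \right)} = 6 \left(\left(- \frac{9}{4}\right) \left(-5\right)\right) = 6 \cdot \frac{45}{4} = \frac{135}{2}$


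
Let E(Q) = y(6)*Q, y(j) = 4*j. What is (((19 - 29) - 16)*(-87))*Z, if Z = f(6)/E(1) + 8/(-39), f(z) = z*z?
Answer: 2929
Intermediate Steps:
E(Q) = 24*Q (E(Q) = (4*6)*Q = 24*Q)
f(z) = z²
Z = 101/78 (Z = 6²/((24*1)) + 8/(-39) = 36/24 + 8*(-1/39) = 36*(1/24) - 8/39 = 3/2 - 8/39 = 101/78 ≈ 1.2949)
(((19 - 29) - 16)*(-87))*Z = (((19 - 29) - 16)*(-87))*(101/78) = ((-10 - 16)*(-87))*(101/78) = -26*(-87)*(101/78) = 2262*(101/78) = 2929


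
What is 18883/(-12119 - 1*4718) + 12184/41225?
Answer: -573309667/694105325 ≈ -0.82597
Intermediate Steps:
18883/(-12119 - 1*4718) + 12184/41225 = 18883/(-12119 - 4718) + 12184*(1/41225) = 18883/(-16837) + 12184/41225 = 18883*(-1/16837) + 12184/41225 = -18883/16837 + 12184/41225 = -573309667/694105325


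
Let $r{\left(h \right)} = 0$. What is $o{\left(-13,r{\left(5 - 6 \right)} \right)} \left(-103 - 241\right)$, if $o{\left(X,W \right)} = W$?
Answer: $0$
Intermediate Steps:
$o{\left(-13,r{\left(5 - 6 \right)} \right)} \left(-103 - 241\right) = 0 \left(-103 - 241\right) = 0 \left(-344\right) = 0$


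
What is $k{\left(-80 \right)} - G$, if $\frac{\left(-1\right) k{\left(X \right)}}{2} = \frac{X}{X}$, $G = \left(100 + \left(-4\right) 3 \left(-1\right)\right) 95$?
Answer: $-10642$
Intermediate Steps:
$G = 10640$ ($G = \left(100 - -12\right) 95 = \left(100 + 12\right) 95 = 112 \cdot 95 = 10640$)
$k{\left(X \right)} = -2$ ($k{\left(X \right)} = - 2 \frac{X}{X} = \left(-2\right) 1 = -2$)
$k{\left(-80 \right)} - G = -2 - 10640 = -10642$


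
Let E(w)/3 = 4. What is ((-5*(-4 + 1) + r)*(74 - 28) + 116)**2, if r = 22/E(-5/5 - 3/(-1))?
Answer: 7134241/9 ≈ 7.9269e+5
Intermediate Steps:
E(w) = 12 (E(w) = 3*4 = 12)
r = 11/6 (r = 22/12 = 22*(1/12) = 11/6 ≈ 1.8333)
((-5*(-4 + 1) + r)*(74 - 28) + 116)**2 = ((-5*(-4 + 1) + 11/6)*(74 - 28) + 116)**2 = ((-5*(-3) + 11/6)*46 + 116)**2 = ((15 + 11/6)*46 + 116)**2 = ((101/6)*46 + 116)**2 = (2323/3 + 116)**2 = (2671/3)**2 = 7134241/9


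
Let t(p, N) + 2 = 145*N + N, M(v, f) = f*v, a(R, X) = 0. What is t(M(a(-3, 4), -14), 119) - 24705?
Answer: -7333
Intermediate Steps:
t(p, N) = -2 + 146*N (t(p, N) = -2 + (145*N + N) = -2 + 146*N)
t(M(a(-3, 4), -14), 119) - 24705 = (-2 + 146*119) - 24705 = (-2 + 17374) - 24705 = 17372 - 24705 = -7333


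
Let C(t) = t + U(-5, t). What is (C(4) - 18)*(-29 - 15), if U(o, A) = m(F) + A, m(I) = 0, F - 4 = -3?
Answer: 440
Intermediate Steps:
F = 1 (F = 4 - 3 = 1)
U(o, A) = A (U(o, A) = 0 + A = A)
C(t) = 2*t (C(t) = t + t = 2*t)
(C(4) - 18)*(-29 - 15) = (2*4 - 18)*(-29 - 15) = (8 - 18)*(-44) = -10*(-44) = 440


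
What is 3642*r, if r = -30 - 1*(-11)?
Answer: -69198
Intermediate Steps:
r = -19 (r = -30 + 11 = -19)
3642*r = 3642*(-19) = -69198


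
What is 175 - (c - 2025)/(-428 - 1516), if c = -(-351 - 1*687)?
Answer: 113071/648 ≈ 174.49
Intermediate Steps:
c = 1038 (c = -(-351 - 687) = -1*(-1038) = 1038)
175 - (c - 2025)/(-428 - 1516) = 175 - (1038 - 2025)/(-428 - 1516) = 175 - (-987)/(-1944) = 175 - (-987)*(-1)/1944 = 175 - 1*329/648 = 175 - 329/648 = 113071/648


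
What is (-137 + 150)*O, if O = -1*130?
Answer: -1690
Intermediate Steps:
O = -130
(-137 + 150)*O = (-137 + 150)*(-130) = 13*(-130) = -1690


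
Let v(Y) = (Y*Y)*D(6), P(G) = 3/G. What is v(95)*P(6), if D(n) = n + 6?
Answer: 54150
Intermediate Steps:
D(n) = 6 + n
v(Y) = 12*Y**2 (v(Y) = (Y*Y)*(6 + 6) = Y**2*12 = 12*Y**2)
v(95)*P(6) = (12*95**2)*(3/6) = (12*9025)*(3*(1/6)) = 108300*(1/2) = 54150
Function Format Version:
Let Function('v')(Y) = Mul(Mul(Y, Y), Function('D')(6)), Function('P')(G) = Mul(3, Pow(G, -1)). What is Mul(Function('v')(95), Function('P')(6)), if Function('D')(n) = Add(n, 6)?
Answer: 54150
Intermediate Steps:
Function('D')(n) = Add(6, n)
Function('v')(Y) = Mul(12, Pow(Y, 2)) (Function('v')(Y) = Mul(Mul(Y, Y), Add(6, 6)) = Mul(Pow(Y, 2), 12) = Mul(12, Pow(Y, 2)))
Mul(Function('v')(95), Function('P')(6)) = Mul(Mul(12, Pow(95, 2)), Mul(3, Pow(6, -1))) = Mul(Mul(12, 9025), Mul(3, Rational(1, 6))) = Mul(108300, Rational(1, 2)) = 54150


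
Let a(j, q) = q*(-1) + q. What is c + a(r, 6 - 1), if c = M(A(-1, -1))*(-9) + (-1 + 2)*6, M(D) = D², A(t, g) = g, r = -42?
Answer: -3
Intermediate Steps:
a(j, q) = 0 (a(j, q) = -q + q = 0)
c = -3 (c = (-1)²*(-9) + (-1 + 2)*6 = 1*(-9) + 1*6 = -9 + 6 = -3)
c + a(r, 6 - 1) = -3 + 0 = -3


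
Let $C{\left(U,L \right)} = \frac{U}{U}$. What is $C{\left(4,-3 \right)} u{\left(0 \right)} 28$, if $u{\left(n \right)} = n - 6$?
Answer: $-168$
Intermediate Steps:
$u{\left(n \right)} = -6 + n$ ($u{\left(n \right)} = n - 6 = -6 + n$)
$C{\left(U,L \right)} = 1$
$C{\left(4,-3 \right)} u{\left(0 \right)} 28 = 1 \left(-6 + 0\right) 28 = 1 \left(-6\right) 28 = \left(-6\right) 28 = -168$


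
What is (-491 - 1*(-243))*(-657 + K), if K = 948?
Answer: -72168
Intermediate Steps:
(-491 - 1*(-243))*(-657 + K) = (-491 - 1*(-243))*(-657 + 948) = (-491 + 243)*291 = -248*291 = -72168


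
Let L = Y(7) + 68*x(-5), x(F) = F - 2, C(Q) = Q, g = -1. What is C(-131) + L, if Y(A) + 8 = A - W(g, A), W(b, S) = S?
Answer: -615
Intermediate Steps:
x(F) = -2 + F
Y(A) = -8 (Y(A) = -8 + (A - A) = -8 + 0 = -8)
L = -484 (L = -8 + 68*(-2 - 5) = -8 + 68*(-7) = -8 - 476 = -484)
C(-131) + L = -131 - 484 = -615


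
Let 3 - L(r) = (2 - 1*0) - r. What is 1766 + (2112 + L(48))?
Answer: 3927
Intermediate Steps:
L(r) = 1 + r (L(r) = 3 - ((2 - 1*0) - r) = 3 - ((2 + 0) - r) = 3 - (2 - r) = 3 + (-2 + r) = 1 + r)
1766 + (2112 + L(48)) = 1766 + (2112 + (1 + 48)) = 1766 + (2112 + 49) = 1766 + 2161 = 3927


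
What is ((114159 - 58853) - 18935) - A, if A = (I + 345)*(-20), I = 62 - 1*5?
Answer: 44411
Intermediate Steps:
I = 57 (I = 62 - 5 = 57)
A = -8040 (A = (57 + 345)*(-20) = 402*(-20) = -8040)
((114159 - 58853) - 18935) - A = ((114159 - 58853) - 18935) - 1*(-8040) = (55306 - 18935) + 8040 = 36371 + 8040 = 44411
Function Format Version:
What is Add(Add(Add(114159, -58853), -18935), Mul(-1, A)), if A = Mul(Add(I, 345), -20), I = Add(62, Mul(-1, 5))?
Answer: 44411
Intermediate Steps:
I = 57 (I = Add(62, -5) = 57)
A = -8040 (A = Mul(Add(57, 345), -20) = Mul(402, -20) = -8040)
Add(Add(Add(114159, -58853), -18935), Mul(-1, A)) = Add(Add(Add(114159, -58853), -18935), Mul(-1, -8040)) = Add(Add(55306, -18935), 8040) = Add(36371, 8040) = 44411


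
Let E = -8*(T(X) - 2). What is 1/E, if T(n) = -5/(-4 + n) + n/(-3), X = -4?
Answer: 3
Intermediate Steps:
T(n) = -5/(-4 + n) - n/3 (T(n) = -5/(-4 + n) + n*(-1/3) = -5/(-4 + n) - n/3)
E = 1/3 (E = -8*((-15 - 1*(-4)**2 + 4*(-4))/(3*(-4 - 4)) - 2) = -8*((1/3)*(-15 - 1*16 - 16)/(-8) - 2) = -8*((1/3)*(-1/8)*(-15 - 16 - 16) - 2) = -8*((1/3)*(-1/8)*(-47) - 2) = -8*(47/24 - 2) = -8*(-1/24) = 1/3 ≈ 0.33333)
1/E = 1/(1/3) = 3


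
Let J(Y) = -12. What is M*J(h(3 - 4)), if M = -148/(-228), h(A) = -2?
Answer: -148/19 ≈ -7.7895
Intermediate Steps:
M = 37/57 (M = -148*(-1/228) = 37/57 ≈ 0.64912)
M*J(h(3 - 4)) = (37/57)*(-12) = -148/19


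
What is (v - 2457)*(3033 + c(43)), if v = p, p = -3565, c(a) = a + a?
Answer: -18782618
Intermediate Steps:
c(a) = 2*a
v = -3565
(v - 2457)*(3033 + c(43)) = (-3565 - 2457)*(3033 + 2*43) = -6022*(3033 + 86) = -6022*3119 = -18782618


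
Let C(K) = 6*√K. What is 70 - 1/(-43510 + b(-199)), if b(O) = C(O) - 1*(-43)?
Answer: 44085717059/629795751 + 2*I*√199/629795751 ≈ 70.0 + 4.4798e-8*I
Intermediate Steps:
b(O) = 43 + 6*√O (b(O) = 6*√O - 1*(-43) = 6*√O + 43 = 43 + 6*√O)
70 - 1/(-43510 + b(-199)) = 70 - 1/(-43510 + (43 + 6*√(-199))) = 70 - 1/(-43510 + (43 + 6*(I*√199))) = 70 - 1/(-43510 + (43 + 6*I*√199)) = 70 - 1/(-43467 + 6*I*√199)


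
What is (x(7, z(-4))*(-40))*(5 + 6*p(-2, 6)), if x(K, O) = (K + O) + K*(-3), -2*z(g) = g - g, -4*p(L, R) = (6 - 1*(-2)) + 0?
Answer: -3920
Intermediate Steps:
p(L, R) = -2 (p(L, R) = -((6 - 1*(-2)) + 0)/4 = -((6 + 2) + 0)/4 = -(8 + 0)/4 = -¼*8 = -2)
z(g) = 0 (z(g) = -(g - g)/2 = -½*0 = 0)
x(K, O) = O - 2*K (x(K, O) = (K + O) - 3*K = O - 2*K)
(x(7, z(-4))*(-40))*(5 + 6*p(-2, 6)) = ((0 - 2*7)*(-40))*(5 + 6*(-2)) = ((0 - 14)*(-40))*(5 - 12) = -14*(-40)*(-7) = 560*(-7) = -3920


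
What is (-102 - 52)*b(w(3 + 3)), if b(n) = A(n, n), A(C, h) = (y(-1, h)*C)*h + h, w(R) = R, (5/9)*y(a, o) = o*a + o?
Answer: -924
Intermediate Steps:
y(a, o) = 9*o/5 + 9*a*o/5 (y(a, o) = 9*(o*a + o)/5 = 9*(a*o + o)/5 = 9*(o + a*o)/5 = 9*o/5 + 9*a*o/5)
A(C, h) = h (A(C, h) = ((9*h*(1 - 1)/5)*C)*h + h = (((9/5)*h*0)*C)*h + h = (0*C)*h + h = 0*h + h = 0 + h = h)
b(n) = n
(-102 - 52)*b(w(3 + 3)) = (-102 - 52)*(3 + 3) = -154*6 = -924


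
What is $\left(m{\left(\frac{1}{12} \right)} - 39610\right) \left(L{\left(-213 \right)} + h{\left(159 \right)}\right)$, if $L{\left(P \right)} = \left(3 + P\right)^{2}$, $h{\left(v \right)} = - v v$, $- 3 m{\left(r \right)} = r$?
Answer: $- \frac{2981684451}{4} \approx -7.4542 \cdot 10^{8}$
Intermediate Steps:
$m{\left(r \right)} = - \frac{r}{3}$
$h{\left(v \right)} = - v^{2}$
$\left(m{\left(\frac{1}{12} \right)} - 39610\right) \left(L{\left(-213 \right)} + h{\left(159 \right)}\right) = \left(- \frac{1}{3 \cdot 12} - 39610\right) \left(\left(3 - 213\right)^{2} - 159^{2}\right) = \left(\left(- \frac{1}{3}\right) \frac{1}{12} - 39610\right) \left(\left(-210\right)^{2} - 25281\right) = \left(- \frac{1}{36} - 39610\right) \left(44100 - 25281\right) = \left(- \frac{1425961}{36}\right) 18819 = - \frac{2981684451}{4}$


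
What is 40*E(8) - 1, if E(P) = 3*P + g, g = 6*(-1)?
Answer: 719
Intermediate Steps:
g = -6
E(P) = -6 + 3*P (E(P) = 3*P - 6 = -6 + 3*P)
40*E(8) - 1 = 40*(-6 + 3*8) - 1 = 40*(-6 + 24) - 1 = 40*18 - 1 = 720 - 1 = 719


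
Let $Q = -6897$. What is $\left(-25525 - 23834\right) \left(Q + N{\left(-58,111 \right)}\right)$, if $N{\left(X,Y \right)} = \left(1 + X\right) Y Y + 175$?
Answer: $34996468821$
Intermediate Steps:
$N{\left(X,Y \right)} = 175 + Y^{2} \left(1 + X\right)$ ($N{\left(X,Y \right)} = Y \left(1 + X\right) Y + 175 = Y^{2} \left(1 + X\right) + 175 = 175 + Y^{2} \left(1 + X\right)$)
$\left(-25525 - 23834\right) \left(Q + N{\left(-58,111 \right)}\right) = \left(-25525 - 23834\right) \left(-6897 + \left(175 + 111^{2} - 58 \cdot 111^{2}\right)\right) = - 49359 \left(-6897 + \left(175 + 12321 - 714618\right)\right) = - 49359 \left(-6897 - 702122\right) = \left(-49359\right) \left(-709019\right) = 34996468821$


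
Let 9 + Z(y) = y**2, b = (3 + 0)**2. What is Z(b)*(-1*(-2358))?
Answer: 169776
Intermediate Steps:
b = 9 (b = 3**2 = 9)
Z(y) = -9 + y**2
Z(b)*(-1*(-2358)) = (-9 + 9**2)*(-1*(-2358)) = (-9 + 81)*2358 = 72*2358 = 169776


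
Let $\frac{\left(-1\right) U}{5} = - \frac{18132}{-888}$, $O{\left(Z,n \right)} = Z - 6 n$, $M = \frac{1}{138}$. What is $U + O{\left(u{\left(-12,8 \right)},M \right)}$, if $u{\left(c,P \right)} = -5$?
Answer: $- \frac{182349}{1702} \approx -107.14$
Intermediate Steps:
$M = \frac{1}{138} \approx 0.0072464$
$U = - \frac{7555}{74}$ ($U = - 5 \left(- \frac{18132}{-888}\right) = - 5 \left(\left(-18132\right) \left(- \frac{1}{888}\right)\right) = \left(-5\right) \frac{1511}{74} = - \frac{7555}{74} \approx -102.09$)
$U + O{\left(u{\left(-12,8 \right)},M \right)} = - \frac{7555}{74} - \frac{116}{23} = - \frac{182349}{1702}$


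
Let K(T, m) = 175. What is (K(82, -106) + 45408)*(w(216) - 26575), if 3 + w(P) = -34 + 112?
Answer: -1207949500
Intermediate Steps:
w(P) = 75 (w(P) = -3 + (-34 + 112) = -3 + 78 = 75)
(K(82, -106) + 45408)*(w(216) - 26575) = (175 + 45408)*(75 - 26575) = 45583*(-26500) = -1207949500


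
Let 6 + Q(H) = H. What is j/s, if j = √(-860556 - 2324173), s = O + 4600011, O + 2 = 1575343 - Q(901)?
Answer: I*√3184729/6174457 ≈ 0.00028903*I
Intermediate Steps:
Q(H) = -6 + H
O = 1574446 (O = -2 + (1575343 - (-6 + 901)) = -2 + (1575343 - 1*895) = -2 + (1575343 - 895) = -2 + 1574448 = 1574446)
s = 6174457 (s = 1574446 + 4600011 = 6174457)
j = I*√3184729 (j = √(-3184729) = I*√3184729 ≈ 1784.6*I)
j/s = (I*√3184729)/6174457 = (I*√3184729)*(1/6174457) = I*√3184729/6174457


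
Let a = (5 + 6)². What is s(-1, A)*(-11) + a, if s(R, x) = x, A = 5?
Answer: 66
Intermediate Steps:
a = 121 (a = 11² = 121)
s(-1, A)*(-11) + a = 5*(-11) + 121 = -55 + 121 = 66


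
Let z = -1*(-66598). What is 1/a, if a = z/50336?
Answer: 25168/33299 ≈ 0.75582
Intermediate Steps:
z = 66598
a = 33299/25168 (a = 66598/50336 = 66598*(1/50336) = 33299/25168 ≈ 1.3231)
1/a = 1/(33299/25168) = 25168/33299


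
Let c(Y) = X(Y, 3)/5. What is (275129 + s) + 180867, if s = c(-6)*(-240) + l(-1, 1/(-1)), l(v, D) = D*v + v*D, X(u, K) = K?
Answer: 455854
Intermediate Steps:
c(Y) = ⅗ (c(Y) = 3/5 = 3*(⅕) = ⅗)
l(v, D) = 2*D*v (l(v, D) = D*v + D*v = 2*D*v)
s = -142 (s = (⅗)*(-240) + 2*(-1)/(-1) = -144 + 2*(-1)*(-1) = -144 + 2 = -142)
(275129 + s) + 180867 = (275129 - 142) + 180867 = 274987 + 180867 = 455854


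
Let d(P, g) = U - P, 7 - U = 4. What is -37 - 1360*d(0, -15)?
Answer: -4117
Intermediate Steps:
U = 3 (U = 7 - 1*4 = 7 - 4 = 3)
d(P, g) = 3 - P
-37 - 1360*d(0, -15) = -37 - 1360*(3 - 1*0) = -37 - 1360*(3 + 0) = -37 - 1360*3 = -37 - 4080 = -4117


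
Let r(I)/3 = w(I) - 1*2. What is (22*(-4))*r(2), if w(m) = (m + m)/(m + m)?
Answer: 264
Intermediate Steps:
w(m) = 1 (w(m) = (2*m)/((2*m)) = (2*m)*(1/(2*m)) = 1)
r(I) = -3 (r(I) = 3*(1 - 1*2) = 3*(1 - 2) = 3*(-1) = -3)
(22*(-4))*r(2) = (22*(-4))*(-3) = -88*(-3) = 264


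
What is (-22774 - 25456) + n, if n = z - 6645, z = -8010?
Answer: -62885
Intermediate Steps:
n = -14655 (n = -8010 - 6645 = -14655)
(-22774 - 25456) + n = (-22774 - 25456) - 14655 = -48230 - 14655 = -62885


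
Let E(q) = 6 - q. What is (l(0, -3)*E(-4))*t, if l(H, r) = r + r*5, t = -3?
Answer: 540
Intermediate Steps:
l(H, r) = 6*r (l(H, r) = r + 5*r = 6*r)
(l(0, -3)*E(-4))*t = ((6*(-3))*(6 - 1*(-4)))*(-3) = -18*(6 + 4)*(-3) = -18*10*(-3) = -180*(-3) = 540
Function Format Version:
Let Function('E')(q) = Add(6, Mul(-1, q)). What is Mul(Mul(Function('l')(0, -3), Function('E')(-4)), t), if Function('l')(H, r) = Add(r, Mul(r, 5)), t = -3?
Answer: 540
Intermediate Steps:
Function('l')(H, r) = Mul(6, r) (Function('l')(H, r) = Add(r, Mul(5, r)) = Mul(6, r))
Mul(Mul(Function('l')(0, -3), Function('E')(-4)), t) = Mul(Mul(Mul(6, -3), Add(6, Mul(-1, -4))), -3) = Mul(Mul(-18, Add(6, 4)), -3) = Mul(Mul(-18, 10), -3) = Mul(-180, -3) = 540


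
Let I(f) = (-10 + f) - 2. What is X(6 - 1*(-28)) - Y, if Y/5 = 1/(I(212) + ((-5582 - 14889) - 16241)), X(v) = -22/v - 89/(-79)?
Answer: 23520443/49035616 ≈ 0.47966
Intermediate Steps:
I(f) = -12 + f
X(v) = 89/79 - 22/v (X(v) = -22/v - 89*(-1/79) = -22/v + 89/79 = 89/79 - 22/v)
Y = -5/36512 (Y = 5/((-12 + 212) + ((-5582 - 14889) - 16241)) = 5/(200 + (-20471 - 16241)) = 5/(200 - 36712) = 5/(-36512) = 5*(-1/36512) = -5/36512 ≈ -0.00013694)
X(6 - 1*(-28)) - Y = (89/79 - 22/(6 - 1*(-28))) - 1*(-5/36512) = (89/79 - 22/(6 + 28)) + 5/36512 = (89/79 - 22/34) + 5/36512 = (89/79 - 22*1/34) + 5/36512 = (89/79 - 11/17) + 5/36512 = 644/1343 + 5/36512 = 23520443/49035616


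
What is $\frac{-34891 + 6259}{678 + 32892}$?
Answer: $- \frac{4772}{5595} \approx -0.8529$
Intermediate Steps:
$\frac{-34891 + 6259}{678 + 32892} = - \frac{28632}{33570} = \left(-28632\right) \frac{1}{33570} = - \frac{4772}{5595}$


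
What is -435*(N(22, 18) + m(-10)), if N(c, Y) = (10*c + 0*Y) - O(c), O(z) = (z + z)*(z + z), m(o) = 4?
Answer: 744720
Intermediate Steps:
O(z) = 4*z**2 (O(z) = (2*z)*(2*z) = 4*z**2)
N(c, Y) = -4*c**2 + 10*c (N(c, Y) = (10*c + 0*Y) - 4*c**2 = (10*c + 0) - 4*c**2 = 10*c - 4*c**2 = -4*c**2 + 10*c)
-435*(N(22, 18) + m(-10)) = -435*(2*22*(5 - 2*22) + 4) = -435*(2*22*(5 - 44) + 4) = -435*(2*22*(-39) + 4) = -435*(-1716 + 4) = -435*(-1712) = 744720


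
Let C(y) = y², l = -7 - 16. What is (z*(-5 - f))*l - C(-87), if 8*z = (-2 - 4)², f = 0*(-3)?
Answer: -14103/2 ≈ -7051.5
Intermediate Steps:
f = 0
z = 9/2 (z = (-2 - 4)²/8 = (⅛)*(-6)² = (⅛)*36 = 9/2 ≈ 4.5000)
l = -23
(z*(-5 - f))*l - C(-87) = (9*(-5 - 1*0)/2)*(-23) - 1*(-87)² = (9*(-5 + 0)/2)*(-23) - 1*7569 = ((9/2)*(-5))*(-23) - 7569 = -45/2*(-23) - 7569 = 1035/2 - 7569 = -14103/2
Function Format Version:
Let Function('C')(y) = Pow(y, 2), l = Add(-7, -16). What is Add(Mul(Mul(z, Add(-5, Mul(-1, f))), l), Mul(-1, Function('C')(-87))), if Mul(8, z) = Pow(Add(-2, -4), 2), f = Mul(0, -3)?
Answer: Rational(-14103, 2) ≈ -7051.5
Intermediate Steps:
f = 0
z = Rational(9, 2) (z = Mul(Rational(1, 8), Pow(Add(-2, -4), 2)) = Mul(Rational(1, 8), Pow(-6, 2)) = Mul(Rational(1, 8), 36) = Rational(9, 2) ≈ 4.5000)
l = -23
Add(Mul(Mul(z, Add(-5, Mul(-1, f))), l), Mul(-1, Function('C')(-87))) = Add(Mul(Mul(Rational(9, 2), Add(-5, Mul(-1, 0))), -23), Mul(-1, Pow(-87, 2))) = Add(Mul(Mul(Rational(9, 2), Add(-5, 0)), -23), Mul(-1, 7569)) = Add(Mul(Mul(Rational(9, 2), -5), -23), -7569) = Add(Mul(Rational(-45, 2), -23), -7569) = Add(Rational(1035, 2), -7569) = Rational(-14103, 2)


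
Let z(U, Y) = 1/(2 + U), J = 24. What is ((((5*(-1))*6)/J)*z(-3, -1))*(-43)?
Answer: -215/4 ≈ -53.750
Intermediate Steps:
((((5*(-1))*6)/J)*z(-3, -1))*(-43) = ((((5*(-1))*6)/24)/(2 - 3))*(-43) = ((-5*6*(1/24))/(-1))*(-43) = (-30*1/24*(-1))*(-43) = -5/4*(-1)*(-43) = (5/4)*(-43) = -215/4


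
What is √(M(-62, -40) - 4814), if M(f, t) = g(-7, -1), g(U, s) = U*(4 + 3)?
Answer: I*√4863 ≈ 69.735*I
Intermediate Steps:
g(U, s) = 7*U (g(U, s) = U*7 = 7*U)
M(f, t) = -49 (M(f, t) = 7*(-7) = -49)
√(M(-62, -40) - 4814) = √(-49 - 4814) = √(-4863) = I*√4863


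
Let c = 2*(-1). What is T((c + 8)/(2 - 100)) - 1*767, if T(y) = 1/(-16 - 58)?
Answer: -56759/74 ≈ -767.01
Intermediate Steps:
c = -2
T(y) = -1/74 (T(y) = 1/(-74) = -1/74)
T((c + 8)/(2 - 100)) - 1*767 = -1/74 - 1*767 = -1/74 - 767 = -56759/74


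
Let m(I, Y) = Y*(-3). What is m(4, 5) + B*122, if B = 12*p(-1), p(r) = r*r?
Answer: 1449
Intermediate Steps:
m(I, Y) = -3*Y
p(r) = r²
B = 12 (B = 12*(-1)² = 12*1 = 12)
m(4, 5) + B*122 = -3*5 + 12*122 = -15 + 1464 = 1449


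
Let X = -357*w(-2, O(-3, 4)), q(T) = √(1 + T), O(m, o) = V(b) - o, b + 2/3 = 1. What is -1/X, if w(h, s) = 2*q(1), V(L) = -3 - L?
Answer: √2/1428 ≈ 0.00099035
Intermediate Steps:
b = ⅓ (b = -⅔ + 1 = ⅓ ≈ 0.33333)
O(m, o) = -10/3 - o (O(m, o) = (-3 - 1*⅓) - o = (-3 - ⅓) - o = -10/3 - o)
w(h, s) = 2*√2 (w(h, s) = 2*√(1 + 1) = 2*√2)
X = -714*√2 ≈ -1009.7
-1/X = -1/((-714*√2)) = -(-1)*√2/1428 = √2/1428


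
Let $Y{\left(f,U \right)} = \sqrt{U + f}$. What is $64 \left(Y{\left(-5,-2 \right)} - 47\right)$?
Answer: $-3008 + 64 i \sqrt{7} \approx -3008.0 + 169.33 i$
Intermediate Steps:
$64 \left(Y{\left(-5,-2 \right)} - 47\right) = 64 \left(\sqrt{-2 - 5} - 47\right) = 64 \left(\sqrt{-7} - 47\right) = 64 \left(i \sqrt{7} - 47\right) = 64 \left(-47 + i \sqrt{7}\right) = -3008 + 64 i \sqrt{7}$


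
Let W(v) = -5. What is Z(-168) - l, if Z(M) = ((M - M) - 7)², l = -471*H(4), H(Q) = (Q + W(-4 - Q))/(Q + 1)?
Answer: -226/5 ≈ -45.200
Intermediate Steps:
H(Q) = (-5 + Q)/(1 + Q) (H(Q) = (Q - 5)/(Q + 1) = (-5 + Q)/(1 + Q))
l = 471/5 (l = -471*(-5 + 4)/(1 + 4) = -471*(-1)/5 = -471*(-⅕) = 471/5 ≈ 94.200)
Z(M) = 49 (Z(M) = (0 - 7)² = (-7)² = 49)
Z(-168) - l = 49 - 1*471/5 = 49 - 471/5 = -226/5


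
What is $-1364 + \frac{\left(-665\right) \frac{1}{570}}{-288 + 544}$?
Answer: $- \frac{2095111}{1536} \approx -1364.0$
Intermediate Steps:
$-1364 + \frac{\left(-665\right) \frac{1}{570}}{-288 + 544} = -1364 + \frac{\left(-665\right) \frac{1}{570}}{256} = -1364 + \frac{1}{256} \left(- \frac{7}{6}\right) = -1364 - \frac{7}{1536} = - \frac{2095111}{1536}$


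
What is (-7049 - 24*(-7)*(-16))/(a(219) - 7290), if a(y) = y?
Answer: 9737/7071 ≈ 1.3770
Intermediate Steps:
(-7049 - 24*(-7)*(-16))/(a(219) - 7290) = (-7049 - 24*(-7)*(-16))/(219 - 7290) = (-7049 + 168*(-16))/(-7071) = (-7049 - 2688)*(-1/7071) = -9737*(-1/7071) = 9737/7071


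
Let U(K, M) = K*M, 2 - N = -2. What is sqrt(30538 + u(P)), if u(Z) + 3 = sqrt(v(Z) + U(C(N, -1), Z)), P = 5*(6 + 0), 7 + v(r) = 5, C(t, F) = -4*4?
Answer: sqrt(30535 + I*sqrt(482)) ≈ 174.74 + 0.0628*I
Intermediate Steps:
N = 4 (N = 2 - 1*(-2) = 2 + 2 = 4)
C(t, F) = -16
v(r) = -2 (v(r) = -7 + 5 = -2)
P = 30 (P = 5*6 = 30)
u(Z) = -3 + sqrt(-2 - 16*Z)
sqrt(30538 + u(P)) = sqrt(30538 + (-3 + sqrt(-2 - 16*30))) = sqrt(30538 + (-3 + sqrt(-2 - 480))) = sqrt(30538 + (-3 + sqrt(-482))) = sqrt(30538 + (-3 + I*sqrt(482))) = sqrt(30535 + I*sqrt(482))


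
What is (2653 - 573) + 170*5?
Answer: 2930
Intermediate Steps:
(2653 - 573) + 170*5 = 2080 + 850 = 2930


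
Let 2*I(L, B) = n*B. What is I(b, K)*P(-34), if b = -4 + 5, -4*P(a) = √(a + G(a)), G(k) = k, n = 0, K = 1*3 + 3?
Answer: 0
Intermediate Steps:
K = 6 (K = 3 + 3 = 6)
P(a) = -√2*√a/4 (P(a) = -√(a + a)/4 = -√2*√a/4)
b = 1
I(L, B) = 0 (I(L, B) = (0*B)/2 = (½)*0 = 0)
I(b, K)*P(-34) = 0*(-√2*√(-34)/4) = 0*(-√2*I*√34/4) = 0*(-I*√17/2) = 0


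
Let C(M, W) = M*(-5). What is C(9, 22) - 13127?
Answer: -13172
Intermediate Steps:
C(M, W) = -5*M
C(9, 22) - 13127 = -5*9 - 13127 = -45 - 13127 = -13172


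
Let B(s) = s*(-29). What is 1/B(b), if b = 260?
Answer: -1/7540 ≈ -0.00013263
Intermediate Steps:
B(s) = -29*s
1/B(b) = 1/(-29*260) = 1/(-7540) = -1/7540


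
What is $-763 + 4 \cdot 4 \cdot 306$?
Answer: $4133$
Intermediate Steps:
$-763 + 4 \cdot 4 \cdot 306 = -763 + 16 \cdot 306 = -763 + 4896 = 4133$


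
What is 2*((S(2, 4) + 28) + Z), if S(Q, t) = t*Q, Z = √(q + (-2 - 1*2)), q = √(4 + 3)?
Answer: 72 + 2*√(-4 + √7) ≈ 72.0 + 2.3274*I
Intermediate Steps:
q = √7 ≈ 2.6458
Z = √(-4 + √7) (Z = √(√7 + (-2 - 1*2)) = √(√7 + (-2 - 2)) = √(√7 - 4) = √(-4 + √7) ≈ 1.1637*I)
S(Q, t) = Q*t
2*((S(2, 4) + 28) + Z) = 2*((2*4 + 28) + √(-4 + √7)) = 2*((8 + 28) + √(-4 + √7)) = 2*(36 + √(-4 + √7)) = 72 + 2*√(-4 + √7)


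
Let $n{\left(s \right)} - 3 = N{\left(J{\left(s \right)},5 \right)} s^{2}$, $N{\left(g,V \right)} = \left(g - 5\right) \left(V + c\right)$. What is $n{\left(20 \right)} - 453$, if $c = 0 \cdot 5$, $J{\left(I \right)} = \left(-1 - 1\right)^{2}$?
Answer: $-2450$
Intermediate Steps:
$J{\left(I \right)} = 4$ ($J{\left(I \right)} = \left(-2\right)^{2} = 4$)
$c = 0$
$N{\left(g,V \right)} = V \left(-5 + g\right)$ ($N{\left(g,V \right)} = \left(g - 5\right) \left(V + 0\right) = \left(-5 + g\right) V = V \left(-5 + g\right)$)
$n{\left(s \right)} = 3 - 5 s^{2}$ ($n{\left(s \right)} = 3 + 5 \left(-5 + 4\right) s^{2} = 3 + 5 \left(-1\right) s^{2} = 3 - 5 s^{2}$)
$n{\left(20 \right)} - 453 = \left(3 - 5 \cdot 20^{2}\right) - 453 = \left(3 - 2000\right) - 453 = -1997 - 453 = -2450$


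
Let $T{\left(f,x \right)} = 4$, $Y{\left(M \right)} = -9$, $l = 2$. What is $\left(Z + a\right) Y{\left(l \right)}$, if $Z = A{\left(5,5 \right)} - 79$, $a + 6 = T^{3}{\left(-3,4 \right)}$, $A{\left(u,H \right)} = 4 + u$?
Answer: $108$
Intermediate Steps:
$a = 58$ ($a = -6 + 4^{3} = -6 + 64 = 58$)
$Z = -70$ ($Z = \left(4 + 5\right) - 79 = 9 - 79 = -70$)
$\left(Z + a\right) Y{\left(l \right)} = \left(-70 + 58\right) \left(-9\right) = \left(-12\right) \left(-9\right) = 108$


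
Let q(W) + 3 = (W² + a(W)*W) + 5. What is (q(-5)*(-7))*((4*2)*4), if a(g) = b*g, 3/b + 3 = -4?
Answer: -3648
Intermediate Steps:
b = -3/7 (b = 3/(-3 - 4) = 3/(-7) = 3*(-⅐) = -3/7 ≈ -0.42857)
a(g) = -3*g/7
q(W) = 2 + 4*W²/7 (q(W) = -3 + ((W² + (-3*W/7)*W) + 5) = -3 + ((W² - 3*W²/7) + 5) = -3 + (4*W²/7 + 5) = -3 + (5 + 4*W²/7) = 2 + 4*W²/7)
(q(-5)*(-7))*((4*2)*4) = ((2 + (4/7)*(-5)²)*(-7))*((4*2)*4) = ((2 + (4/7)*25)*(-7))*(8*4) = ((2 + 100/7)*(-7))*32 = ((114/7)*(-7))*32 = -114*32 = -3648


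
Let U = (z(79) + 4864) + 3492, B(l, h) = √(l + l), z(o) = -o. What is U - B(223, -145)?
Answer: 8277 - √446 ≈ 8255.9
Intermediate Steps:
B(l, h) = √2*√l (B(l, h) = √(2*l) = √2*√l)
U = 8277 (U = (-1*79 + 4864) + 3492 = (-79 + 4864) + 3492 = 4785 + 3492 = 8277)
U - B(223, -145) = 8277 - √2*√223 = 8277 - √446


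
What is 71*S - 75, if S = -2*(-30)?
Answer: 4185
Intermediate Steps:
S = 60
71*S - 75 = 71*60 - 75 = 4260 - 75 = 4185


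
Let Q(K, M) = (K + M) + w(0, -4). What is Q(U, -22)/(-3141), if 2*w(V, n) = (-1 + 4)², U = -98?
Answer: 77/2094 ≈ 0.036772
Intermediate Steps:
w(V, n) = 9/2 (w(V, n) = (-1 + 4)²/2 = (½)*3² = (½)*9 = 9/2)
Q(K, M) = 9/2 + K + M (Q(K, M) = (K + M) + 9/2 = 9/2 + K + M)
Q(U, -22)/(-3141) = (9/2 - 98 - 22)/(-3141) = -231/2*(-1/3141) = 77/2094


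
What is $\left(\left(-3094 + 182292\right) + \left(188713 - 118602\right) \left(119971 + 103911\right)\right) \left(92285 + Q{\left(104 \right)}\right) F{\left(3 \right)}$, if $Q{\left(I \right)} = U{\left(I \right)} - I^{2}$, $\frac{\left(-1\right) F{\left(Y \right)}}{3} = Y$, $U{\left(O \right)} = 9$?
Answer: $-11510472907870200$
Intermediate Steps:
$F{\left(Y \right)} = - 3 Y$
$Q{\left(I \right)} = 9 - I^{2}$
$\left(\left(-3094 + 182292\right) + \left(188713 - 118602\right) \left(119971 + 103911\right)\right) \left(92285 + Q{\left(104 \right)}\right) F{\left(3 \right)} = \left(\left(-3094 + 182292\right) + \left(188713 - 118602\right) \left(119971 + 103911\right)\right) \left(92285 + \left(9 - 104^{2}\right)\right) \left(\left(-3\right) 3\right) = \left(179198 + 70111 \cdot 223882\right) \left(92285 + \left(9 - 10816\right)\right) \left(-9\right) = \left(179198 + 15696590902\right) \left(92285 + \left(9 - 10816\right)\right) \left(-9\right) = 15696770100 \left(92285 - 10807\right) \left(-9\right) = 15696770100 \cdot 81478 \left(-9\right) = 1278941434207800 \left(-9\right) = -11510472907870200$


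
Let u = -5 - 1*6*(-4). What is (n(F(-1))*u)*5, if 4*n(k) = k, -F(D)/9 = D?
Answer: 855/4 ≈ 213.75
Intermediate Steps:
F(D) = -9*D
n(k) = k/4
u = 19 (u = -5 - 6*(-4) = -5 + 24 = 19)
(n(F(-1))*u)*5 = (((-9*(-1))/4)*19)*5 = (((¼)*9)*19)*5 = ((9/4)*19)*5 = (171/4)*5 = 855/4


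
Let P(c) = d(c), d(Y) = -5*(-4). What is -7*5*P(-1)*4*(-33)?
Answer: 92400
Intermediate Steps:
d(Y) = 20
P(c) = 20
-7*5*P(-1)*4*(-33) = -7*5*20*4*(-33) = -700*4*(-33) = -7*400*(-33) = -2800*(-33) = 92400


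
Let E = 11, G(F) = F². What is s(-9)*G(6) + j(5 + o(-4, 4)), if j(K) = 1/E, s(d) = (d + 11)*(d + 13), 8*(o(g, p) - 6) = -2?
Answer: 3169/11 ≈ 288.09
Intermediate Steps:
o(g, p) = 23/4 (o(g, p) = 6 + (⅛)*(-2) = 6 - ¼ = 23/4)
s(d) = (11 + d)*(13 + d)
j(K) = 1/11
s(-9)*G(6) + j(5 + o(-4, 4)) = (143 + (-9)² + 24*(-9))*6² + 1/11 = (143 + 81 - 216)*36 + 1/11 = 8*36 + 1/11 = 288 + 1/11 = 3169/11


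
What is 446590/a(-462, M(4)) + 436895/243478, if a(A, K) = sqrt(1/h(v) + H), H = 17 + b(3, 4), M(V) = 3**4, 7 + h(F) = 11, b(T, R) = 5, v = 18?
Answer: 436895/243478 + 893180*sqrt(89)/89 ≈ 94679.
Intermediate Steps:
h(F) = 4 (h(F) = -7 + 11 = 4)
M(V) = 81
H = 22 (H = 17 + 5 = 22)
a(A, K) = sqrt(89)/2 (a(A, K) = sqrt(1/4 + 22) = sqrt(89/4) = sqrt(89)/2)
446590/a(-462, M(4)) + 436895/243478 = 446590/((sqrt(89)/2)) + 436895/243478 = 446590*(2*sqrt(89)/89) + 436895*(1/243478) = 893180*sqrt(89)/89 + 436895/243478 = 436895/243478 + 893180*sqrt(89)/89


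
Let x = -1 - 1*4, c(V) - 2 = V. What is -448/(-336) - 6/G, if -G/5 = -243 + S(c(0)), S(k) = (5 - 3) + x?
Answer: 817/615 ≈ 1.3285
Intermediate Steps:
c(V) = 2 + V
x = -5 (x = -1 - 4 = -5)
S(k) = -3 (S(k) = (5 - 3) - 5 = 2 - 5 = -3)
G = 1230 (G = -5*(-243 - 3) = -5*(-246) = 1230)
-448/(-336) - 6/G = -448/(-336) - 6/1230 = -448*(-1/336) - 6*1/1230 = 4/3 - 1/205 = 817/615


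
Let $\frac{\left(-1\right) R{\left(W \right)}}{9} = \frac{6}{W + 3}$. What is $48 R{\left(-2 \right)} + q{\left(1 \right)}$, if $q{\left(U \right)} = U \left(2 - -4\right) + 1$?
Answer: $-2585$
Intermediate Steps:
$q{\left(U \right)} = 1 + 6 U$ ($q{\left(U \right)} = U \left(2 + 4\right) + 1 = U 6 + 1 = 6 U + 1 = 1 + 6 U$)
$R{\left(W \right)} = - \frac{54}{3 + W}$ ($R{\left(W \right)} = - 9 \frac{6}{W + 3} = - 9 \frac{6}{3 + W} = - \frac{54}{3 + W}$)
$48 R{\left(-2 \right)} + q{\left(1 \right)} = 48 \left(- \frac{54}{3 - 2}\right) + \left(1 + 6 \cdot 1\right) = 48 \left(- \frac{54}{1}\right) + \left(1 + 6\right) = 48 \left(\left(-54\right) 1\right) + 7 = 48 \left(-54\right) + 7 = -2592 + 7 = -2585$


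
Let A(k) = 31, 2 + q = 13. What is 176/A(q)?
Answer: 176/31 ≈ 5.6774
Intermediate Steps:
q = 11 (q = -2 + 13 = 11)
176/A(q) = 176/31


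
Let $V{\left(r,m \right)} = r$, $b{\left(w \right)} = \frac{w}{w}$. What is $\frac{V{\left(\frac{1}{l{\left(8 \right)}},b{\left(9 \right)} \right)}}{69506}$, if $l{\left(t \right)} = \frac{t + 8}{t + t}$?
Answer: $\frac{1}{69506} \approx 1.4387 \cdot 10^{-5}$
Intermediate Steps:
$l{\left(t \right)} = \frac{8 + t}{2 t}$
$b{\left(w \right)} = 1$
$\frac{V{\left(\frac{1}{l{\left(8 \right)}},b{\left(9 \right)} \right)}}{69506} = \frac{1}{\frac{8 + 8}{2 \cdot 8} \cdot 69506} = \frac{1}{\frac{1}{2} \cdot \frac{1}{8} \cdot 16} \cdot \frac{1}{69506} = 1^{-1} \cdot \frac{1}{69506} = 1 \cdot \frac{1}{69506} = \frac{1}{69506}$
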